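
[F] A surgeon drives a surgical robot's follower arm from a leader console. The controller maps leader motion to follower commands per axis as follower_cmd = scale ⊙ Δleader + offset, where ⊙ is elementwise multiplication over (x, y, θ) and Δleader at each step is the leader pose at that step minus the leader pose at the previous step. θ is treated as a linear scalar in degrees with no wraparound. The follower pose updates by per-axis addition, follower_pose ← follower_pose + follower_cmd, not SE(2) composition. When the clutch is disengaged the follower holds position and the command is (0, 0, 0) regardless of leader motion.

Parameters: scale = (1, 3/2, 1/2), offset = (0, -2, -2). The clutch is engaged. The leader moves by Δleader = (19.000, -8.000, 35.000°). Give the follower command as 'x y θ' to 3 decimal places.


19.000 -14.000 15.500

axis x: 1·19.000 + 0 = 19.000
axis y: 3/2·-8.000 + -2 = -14.000
axis θ: 1/2·35.000 + -2 = 15.500


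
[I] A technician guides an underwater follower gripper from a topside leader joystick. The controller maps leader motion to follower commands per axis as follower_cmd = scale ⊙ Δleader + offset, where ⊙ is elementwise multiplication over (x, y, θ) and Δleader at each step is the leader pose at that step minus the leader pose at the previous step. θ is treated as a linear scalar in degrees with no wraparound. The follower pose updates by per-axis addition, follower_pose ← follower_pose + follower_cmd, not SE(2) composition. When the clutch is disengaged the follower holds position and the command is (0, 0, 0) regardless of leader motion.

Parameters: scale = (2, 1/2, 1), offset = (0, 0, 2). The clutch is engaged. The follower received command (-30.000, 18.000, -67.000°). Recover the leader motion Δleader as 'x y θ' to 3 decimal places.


-15.000 36.000 -69.000

axis x: (-30.000 − 0) / (2) = -15.000
axis y: (18.000 − 0) / (1/2) = 36.000
axis θ: (-67.000 − 2) / (1) = -69.000


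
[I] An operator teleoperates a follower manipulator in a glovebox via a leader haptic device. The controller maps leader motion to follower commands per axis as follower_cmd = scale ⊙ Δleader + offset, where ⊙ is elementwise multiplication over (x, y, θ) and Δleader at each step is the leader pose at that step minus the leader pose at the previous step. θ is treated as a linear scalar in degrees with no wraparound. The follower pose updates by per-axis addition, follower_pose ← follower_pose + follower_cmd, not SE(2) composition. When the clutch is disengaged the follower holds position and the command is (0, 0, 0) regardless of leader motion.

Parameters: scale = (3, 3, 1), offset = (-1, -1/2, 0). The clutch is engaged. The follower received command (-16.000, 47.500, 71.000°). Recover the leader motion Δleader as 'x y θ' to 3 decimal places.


-5.000 16.000 71.000

axis x: (-16.000 − -1) / (3) = -5.000
axis y: (47.500 − -1/2) / (3) = 16.000
axis θ: (71.000 − 0) / (1) = 71.000


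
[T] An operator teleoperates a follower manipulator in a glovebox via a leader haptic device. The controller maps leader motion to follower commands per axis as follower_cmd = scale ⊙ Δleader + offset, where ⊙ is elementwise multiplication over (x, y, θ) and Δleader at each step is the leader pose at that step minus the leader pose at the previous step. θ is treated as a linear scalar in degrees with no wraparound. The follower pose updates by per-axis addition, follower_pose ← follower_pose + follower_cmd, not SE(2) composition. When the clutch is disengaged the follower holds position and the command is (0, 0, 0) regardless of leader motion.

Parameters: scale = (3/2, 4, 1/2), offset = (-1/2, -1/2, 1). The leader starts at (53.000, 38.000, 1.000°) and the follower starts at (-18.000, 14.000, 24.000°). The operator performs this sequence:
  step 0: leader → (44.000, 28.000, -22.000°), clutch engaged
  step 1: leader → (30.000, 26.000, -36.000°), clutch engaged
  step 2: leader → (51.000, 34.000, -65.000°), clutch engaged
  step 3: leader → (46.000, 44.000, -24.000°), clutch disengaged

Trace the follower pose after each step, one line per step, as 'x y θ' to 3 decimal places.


step 0: Δleader=(-9.000, -10.000, -23.000°), engaged; cmd=(-14.000, -40.500, -10.500°) → follower=(-32.000, -26.500, 13.500°)
step 1: Δleader=(-14.000, -2.000, -14.000°), engaged; cmd=(-21.500, -8.500, -6.000°) → follower=(-53.500, -35.000, 7.500°)
step 2: Δleader=(21.000, 8.000, -29.000°), engaged; cmd=(31.000, 31.500, -13.500°) → follower=(-22.500, -3.500, -6.000°)
step 3: Δleader=(-5.000, 10.000, 41.000°), disengaged; cmd=(0,0,0) → follower holds at (-22.500, -3.500, -6.000°)

-32.000 -26.500 13.500
-53.500 -35.000 7.500
-22.500 -3.500 -6.000
-22.500 -3.500 -6.000


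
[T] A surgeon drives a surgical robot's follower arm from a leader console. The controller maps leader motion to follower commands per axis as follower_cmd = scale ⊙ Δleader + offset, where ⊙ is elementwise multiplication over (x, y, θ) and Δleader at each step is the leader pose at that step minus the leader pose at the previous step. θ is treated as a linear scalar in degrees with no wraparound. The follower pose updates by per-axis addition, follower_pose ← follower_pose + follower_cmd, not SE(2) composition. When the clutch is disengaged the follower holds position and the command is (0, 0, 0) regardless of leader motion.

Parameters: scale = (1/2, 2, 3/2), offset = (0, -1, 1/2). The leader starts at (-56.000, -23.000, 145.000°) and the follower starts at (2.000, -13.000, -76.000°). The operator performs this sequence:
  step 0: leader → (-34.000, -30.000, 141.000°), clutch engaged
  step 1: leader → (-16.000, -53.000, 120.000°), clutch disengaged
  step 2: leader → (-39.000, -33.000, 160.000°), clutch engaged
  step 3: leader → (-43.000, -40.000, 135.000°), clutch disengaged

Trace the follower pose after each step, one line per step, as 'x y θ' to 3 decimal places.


step 0: Δleader=(22.000, -7.000, -4.000°), engaged; cmd=(11.000, -15.000, -5.500°) → follower=(13.000, -28.000, -81.500°)
step 1: Δleader=(18.000, -23.000, -21.000°), disengaged; cmd=(0,0,0) → follower holds at (13.000, -28.000, -81.500°)
step 2: Δleader=(-23.000, 20.000, 40.000°), engaged; cmd=(-11.500, 39.000, 60.500°) → follower=(1.500, 11.000, -21.000°)
step 3: Δleader=(-4.000, -7.000, -25.000°), disengaged; cmd=(0,0,0) → follower holds at (1.500, 11.000, -21.000°)

13.000 -28.000 -81.500
13.000 -28.000 -81.500
1.500 11.000 -21.000
1.500 11.000 -21.000


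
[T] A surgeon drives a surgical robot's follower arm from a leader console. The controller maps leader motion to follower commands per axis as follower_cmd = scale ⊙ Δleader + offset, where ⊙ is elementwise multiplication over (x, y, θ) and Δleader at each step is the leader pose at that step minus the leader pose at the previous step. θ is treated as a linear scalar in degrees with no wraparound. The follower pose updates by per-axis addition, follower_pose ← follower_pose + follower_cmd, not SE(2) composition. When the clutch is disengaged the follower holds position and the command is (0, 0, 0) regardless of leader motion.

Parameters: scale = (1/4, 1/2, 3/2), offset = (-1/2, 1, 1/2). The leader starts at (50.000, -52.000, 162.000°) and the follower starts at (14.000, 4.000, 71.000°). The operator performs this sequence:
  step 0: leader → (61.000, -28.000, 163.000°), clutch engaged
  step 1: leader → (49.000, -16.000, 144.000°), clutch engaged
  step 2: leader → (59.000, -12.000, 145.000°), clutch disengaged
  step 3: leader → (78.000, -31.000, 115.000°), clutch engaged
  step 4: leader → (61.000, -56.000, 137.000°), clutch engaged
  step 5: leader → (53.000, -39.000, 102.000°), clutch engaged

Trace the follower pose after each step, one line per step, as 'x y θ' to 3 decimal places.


step 0: Δleader=(11.000, 24.000, 1.000°), engaged; cmd=(2.250, 13.000, 2.000°) → follower=(16.250, 17.000, 73.000°)
step 1: Δleader=(-12.000, 12.000, -19.000°), engaged; cmd=(-3.500, 7.000, -28.000°) → follower=(12.750, 24.000, 45.000°)
step 2: Δleader=(10.000, 4.000, 1.000°), disengaged; cmd=(0,0,0) → follower holds at (12.750, 24.000, 45.000°)
step 3: Δleader=(19.000, -19.000, -30.000°), engaged; cmd=(4.250, -8.500, -44.500°) → follower=(17.000, 15.500, 0.500°)
step 4: Δleader=(-17.000, -25.000, 22.000°), engaged; cmd=(-4.750, -11.500, 33.500°) → follower=(12.250, 4.000, 34.000°)
step 5: Δleader=(-8.000, 17.000, -35.000°), engaged; cmd=(-2.500, 9.500, -52.000°) → follower=(9.750, 13.500, -18.000°)

16.250 17.000 73.000
12.750 24.000 45.000
12.750 24.000 45.000
17.000 15.500 0.500
12.250 4.000 34.000
9.750 13.500 -18.000


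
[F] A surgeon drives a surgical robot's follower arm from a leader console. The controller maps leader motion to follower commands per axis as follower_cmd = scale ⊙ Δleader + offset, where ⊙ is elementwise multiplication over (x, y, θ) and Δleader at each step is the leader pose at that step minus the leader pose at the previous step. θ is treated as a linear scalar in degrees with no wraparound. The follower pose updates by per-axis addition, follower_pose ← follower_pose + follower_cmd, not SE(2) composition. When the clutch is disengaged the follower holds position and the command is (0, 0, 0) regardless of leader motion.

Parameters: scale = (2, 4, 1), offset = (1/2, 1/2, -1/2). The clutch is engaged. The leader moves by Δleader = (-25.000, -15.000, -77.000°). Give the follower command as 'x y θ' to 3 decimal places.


-49.500 -59.500 -77.500

axis x: 2·-25.000 + 1/2 = -49.500
axis y: 4·-15.000 + 1/2 = -59.500
axis θ: 1·-77.000 + -1/2 = -77.500


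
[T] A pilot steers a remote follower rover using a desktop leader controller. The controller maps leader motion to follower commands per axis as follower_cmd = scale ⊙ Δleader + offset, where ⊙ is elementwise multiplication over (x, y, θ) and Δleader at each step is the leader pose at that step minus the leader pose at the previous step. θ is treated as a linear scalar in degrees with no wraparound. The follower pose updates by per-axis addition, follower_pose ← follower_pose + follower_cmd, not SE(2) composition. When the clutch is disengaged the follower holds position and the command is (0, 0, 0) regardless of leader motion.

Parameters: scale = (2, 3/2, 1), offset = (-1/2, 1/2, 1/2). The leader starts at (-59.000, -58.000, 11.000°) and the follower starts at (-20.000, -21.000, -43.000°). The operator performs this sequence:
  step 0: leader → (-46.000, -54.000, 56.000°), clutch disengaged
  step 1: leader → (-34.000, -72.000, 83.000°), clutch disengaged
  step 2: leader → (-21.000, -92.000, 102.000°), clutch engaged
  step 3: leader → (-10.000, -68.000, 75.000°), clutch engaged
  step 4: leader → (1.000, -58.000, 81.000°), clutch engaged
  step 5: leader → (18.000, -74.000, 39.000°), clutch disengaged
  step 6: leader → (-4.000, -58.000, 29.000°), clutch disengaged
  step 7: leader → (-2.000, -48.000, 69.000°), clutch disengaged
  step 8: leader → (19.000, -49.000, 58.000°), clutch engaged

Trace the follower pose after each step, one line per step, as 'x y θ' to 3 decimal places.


-20.000 -21.000 -43.000
-20.000 -21.000 -43.000
5.500 -50.500 -23.500
27.000 -14.000 -50.000
48.500 1.500 -43.500
48.500 1.500 -43.500
48.500 1.500 -43.500
48.500 1.500 -43.500
90.000 0.500 -54.000

step 0: Δleader=(13.000, 4.000, 45.000°), disengaged; cmd=(0,0,0) → follower holds at (-20.000, -21.000, -43.000°)
step 1: Δleader=(12.000, -18.000, 27.000°), disengaged; cmd=(0,0,0) → follower holds at (-20.000, -21.000, -43.000°)
step 2: Δleader=(13.000, -20.000, 19.000°), engaged; cmd=(25.500, -29.500, 19.500°) → follower=(5.500, -50.500, -23.500°)
step 3: Δleader=(11.000, 24.000, -27.000°), engaged; cmd=(21.500, 36.500, -26.500°) → follower=(27.000, -14.000, -50.000°)
step 4: Δleader=(11.000, 10.000, 6.000°), engaged; cmd=(21.500, 15.500, 6.500°) → follower=(48.500, 1.500, -43.500°)
step 5: Δleader=(17.000, -16.000, -42.000°), disengaged; cmd=(0,0,0) → follower holds at (48.500, 1.500, -43.500°)
step 6: Δleader=(-22.000, 16.000, -10.000°), disengaged; cmd=(0,0,0) → follower holds at (48.500, 1.500, -43.500°)
step 7: Δleader=(2.000, 10.000, 40.000°), disengaged; cmd=(0,0,0) → follower holds at (48.500, 1.500, -43.500°)
step 8: Δleader=(21.000, -1.000, -11.000°), engaged; cmd=(41.500, -1.000, -10.500°) → follower=(90.000, 0.500, -54.000°)


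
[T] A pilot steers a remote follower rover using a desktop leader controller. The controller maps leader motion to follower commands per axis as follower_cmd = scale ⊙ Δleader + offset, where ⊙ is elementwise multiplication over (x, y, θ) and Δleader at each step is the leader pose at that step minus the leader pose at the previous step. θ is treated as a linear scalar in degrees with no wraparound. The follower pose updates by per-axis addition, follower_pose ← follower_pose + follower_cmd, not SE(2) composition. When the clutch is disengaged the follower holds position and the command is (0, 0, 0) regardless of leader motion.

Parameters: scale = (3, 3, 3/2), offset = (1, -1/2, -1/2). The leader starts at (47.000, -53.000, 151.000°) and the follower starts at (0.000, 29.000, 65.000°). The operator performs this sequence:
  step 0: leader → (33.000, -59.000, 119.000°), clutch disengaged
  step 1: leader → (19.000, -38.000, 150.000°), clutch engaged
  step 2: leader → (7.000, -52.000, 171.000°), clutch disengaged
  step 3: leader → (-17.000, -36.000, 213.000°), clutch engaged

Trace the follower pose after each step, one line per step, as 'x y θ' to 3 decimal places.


0.000 29.000 65.000
-41.000 91.500 111.000
-41.000 91.500 111.000
-112.000 139.000 173.500

step 0: Δleader=(-14.000, -6.000, -32.000°), disengaged; cmd=(0,0,0) → follower holds at (0.000, 29.000, 65.000°)
step 1: Δleader=(-14.000, 21.000, 31.000°), engaged; cmd=(-41.000, 62.500, 46.000°) → follower=(-41.000, 91.500, 111.000°)
step 2: Δleader=(-12.000, -14.000, 21.000°), disengaged; cmd=(0,0,0) → follower holds at (-41.000, 91.500, 111.000°)
step 3: Δleader=(-24.000, 16.000, 42.000°), engaged; cmd=(-71.000, 47.500, 62.500°) → follower=(-112.000, 139.000, 173.500°)


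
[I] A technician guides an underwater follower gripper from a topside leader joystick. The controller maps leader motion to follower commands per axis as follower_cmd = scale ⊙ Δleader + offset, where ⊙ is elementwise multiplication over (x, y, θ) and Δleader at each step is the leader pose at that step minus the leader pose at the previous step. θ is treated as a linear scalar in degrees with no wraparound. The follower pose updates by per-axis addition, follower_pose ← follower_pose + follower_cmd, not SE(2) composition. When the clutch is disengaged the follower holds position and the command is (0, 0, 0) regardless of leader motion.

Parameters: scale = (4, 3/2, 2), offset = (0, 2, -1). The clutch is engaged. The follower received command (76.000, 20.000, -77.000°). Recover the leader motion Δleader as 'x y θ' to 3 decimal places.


19.000 12.000 -38.000

axis x: (76.000 − 0) / (4) = 19.000
axis y: (20.000 − 2) / (3/2) = 12.000
axis θ: (-77.000 − -1) / (2) = -38.000


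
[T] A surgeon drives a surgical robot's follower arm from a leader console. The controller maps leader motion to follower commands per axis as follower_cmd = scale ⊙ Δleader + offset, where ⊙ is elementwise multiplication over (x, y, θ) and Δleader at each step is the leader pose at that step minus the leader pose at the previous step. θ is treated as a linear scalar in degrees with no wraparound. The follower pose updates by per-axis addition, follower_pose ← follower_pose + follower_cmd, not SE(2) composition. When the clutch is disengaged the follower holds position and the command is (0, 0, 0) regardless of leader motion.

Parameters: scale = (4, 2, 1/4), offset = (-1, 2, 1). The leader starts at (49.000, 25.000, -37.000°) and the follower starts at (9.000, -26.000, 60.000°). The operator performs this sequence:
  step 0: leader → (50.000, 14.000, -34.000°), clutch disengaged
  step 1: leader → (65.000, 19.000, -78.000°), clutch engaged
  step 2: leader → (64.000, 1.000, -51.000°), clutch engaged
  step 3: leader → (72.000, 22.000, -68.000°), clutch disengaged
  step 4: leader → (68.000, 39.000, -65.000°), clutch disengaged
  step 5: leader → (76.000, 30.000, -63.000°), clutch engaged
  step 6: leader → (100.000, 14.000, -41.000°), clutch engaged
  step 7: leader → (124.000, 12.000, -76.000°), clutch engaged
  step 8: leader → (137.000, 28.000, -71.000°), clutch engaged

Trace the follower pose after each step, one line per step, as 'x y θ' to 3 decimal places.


step 0: Δleader=(1.000, -11.000, 3.000°), disengaged; cmd=(0,0,0) → follower holds at (9.000, -26.000, 60.000°)
step 1: Δleader=(15.000, 5.000, -44.000°), engaged; cmd=(59.000, 12.000, -10.000°) → follower=(68.000, -14.000, 50.000°)
step 2: Δleader=(-1.000, -18.000, 27.000°), engaged; cmd=(-5.000, -34.000, 7.750°) → follower=(63.000, -48.000, 57.750°)
step 3: Δleader=(8.000, 21.000, -17.000°), disengaged; cmd=(0,0,0) → follower holds at (63.000, -48.000, 57.750°)
step 4: Δleader=(-4.000, 17.000, 3.000°), disengaged; cmd=(0,0,0) → follower holds at (63.000, -48.000, 57.750°)
step 5: Δleader=(8.000, -9.000, 2.000°), engaged; cmd=(31.000, -16.000, 1.500°) → follower=(94.000, -64.000, 59.250°)
step 6: Δleader=(24.000, -16.000, 22.000°), engaged; cmd=(95.000, -30.000, 6.500°) → follower=(189.000, -94.000, 65.750°)
step 7: Δleader=(24.000, -2.000, -35.000°), engaged; cmd=(95.000, -2.000, -7.750°) → follower=(284.000, -96.000, 58.000°)
step 8: Δleader=(13.000, 16.000, 5.000°), engaged; cmd=(51.000, 34.000, 2.250°) → follower=(335.000, -62.000, 60.250°)

9.000 -26.000 60.000
68.000 -14.000 50.000
63.000 -48.000 57.750
63.000 -48.000 57.750
63.000 -48.000 57.750
94.000 -64.000 59.250
189.000 -94.000 65.750
284.000 -96.000 58.000
335.000 -62.000 60.250


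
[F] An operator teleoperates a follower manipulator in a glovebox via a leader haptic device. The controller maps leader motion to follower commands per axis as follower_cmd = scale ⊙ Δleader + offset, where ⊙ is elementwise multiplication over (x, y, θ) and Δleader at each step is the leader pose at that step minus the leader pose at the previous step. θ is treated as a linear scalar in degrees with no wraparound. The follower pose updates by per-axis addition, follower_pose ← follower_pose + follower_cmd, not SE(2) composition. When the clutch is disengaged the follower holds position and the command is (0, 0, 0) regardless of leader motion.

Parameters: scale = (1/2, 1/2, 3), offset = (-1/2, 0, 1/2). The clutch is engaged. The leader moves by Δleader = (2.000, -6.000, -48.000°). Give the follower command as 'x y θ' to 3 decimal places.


axis x: 1/2·2.000 + -1/2 = 0.500
axis y: 1/2·-6.000 + 0 = -3.000
axis θ: 3·-48.000 + 1/2 = -143.500

0.500 -3.000 -143.500


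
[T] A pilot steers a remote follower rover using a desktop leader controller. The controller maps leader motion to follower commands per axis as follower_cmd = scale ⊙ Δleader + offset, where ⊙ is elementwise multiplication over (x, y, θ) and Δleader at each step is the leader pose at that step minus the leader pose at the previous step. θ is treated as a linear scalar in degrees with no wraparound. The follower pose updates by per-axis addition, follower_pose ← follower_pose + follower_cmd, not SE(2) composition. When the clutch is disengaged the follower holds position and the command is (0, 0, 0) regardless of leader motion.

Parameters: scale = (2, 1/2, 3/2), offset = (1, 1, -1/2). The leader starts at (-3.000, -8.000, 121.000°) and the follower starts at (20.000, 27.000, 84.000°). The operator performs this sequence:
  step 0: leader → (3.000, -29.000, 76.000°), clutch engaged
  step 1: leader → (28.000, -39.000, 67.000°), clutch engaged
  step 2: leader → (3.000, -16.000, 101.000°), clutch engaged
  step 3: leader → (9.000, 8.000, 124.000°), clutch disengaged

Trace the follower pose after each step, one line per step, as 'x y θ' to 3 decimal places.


step 0: Δleader=(6.000, -21.000, -45.000°), engaged; cmd=(13.000, -9.500, -68.000°) → follower=(33.000, 17.500, 16.000°)
step 1: Δleader=(25.000, -10.000, -9.000°), engaged; cmd=(51.000, -4.000, -14.000°) → follower=(84.000, 13.500, 2.000°)
step 2: Δleader=(-25.000, 23.000, 34.000°), engaged; cmd=(-49.000, 12.500, 50.500°) → follower=(35.000, 26.000, 52.500°)
step 3: Δleader=(6.000, 24.000, 23.000°), disengaged; cmd=(0,0,0) → follower holds at (35.000, 26.000, 52.500°)

33.000 17.500 16.000
84.000 13.500 2.000
35.000 26.000 52.500
35.000 26.000 52.500


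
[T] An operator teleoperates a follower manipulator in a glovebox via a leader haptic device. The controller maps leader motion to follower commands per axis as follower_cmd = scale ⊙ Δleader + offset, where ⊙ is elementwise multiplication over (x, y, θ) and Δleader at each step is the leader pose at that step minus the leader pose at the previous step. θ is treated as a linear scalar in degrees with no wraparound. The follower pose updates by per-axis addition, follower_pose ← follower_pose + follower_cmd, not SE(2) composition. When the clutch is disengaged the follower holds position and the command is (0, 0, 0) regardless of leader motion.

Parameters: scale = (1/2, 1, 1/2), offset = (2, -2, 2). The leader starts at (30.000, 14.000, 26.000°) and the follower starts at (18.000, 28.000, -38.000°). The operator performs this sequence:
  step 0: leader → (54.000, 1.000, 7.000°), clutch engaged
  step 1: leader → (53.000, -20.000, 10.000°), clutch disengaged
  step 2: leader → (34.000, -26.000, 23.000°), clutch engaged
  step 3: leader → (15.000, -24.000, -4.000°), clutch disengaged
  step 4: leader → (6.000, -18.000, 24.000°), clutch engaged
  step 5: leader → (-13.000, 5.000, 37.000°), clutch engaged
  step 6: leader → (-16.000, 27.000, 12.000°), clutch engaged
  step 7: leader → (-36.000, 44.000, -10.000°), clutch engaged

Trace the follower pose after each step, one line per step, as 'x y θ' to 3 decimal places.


step 0: Δleader=(24.000, -13.000, -19.000°), engaged; cmd=(14.000, -15.000, -7.500°) → follower=(32.000, 13.000, -45.500°)
step 1: Δleader=(-1.000, -21.000, 3.000°), disengaged; cmd=(0,0,0) → follower holds at (32.000, 13.000, -45.500°)
step 2: Δleader=(-19.000, -6.000, 13.000°), engaged; cmd=(-7.500, -8.000, 8.500°) → follower=(24.500, 5.000, -37.000°)
step 3: Δleader=(-19.000, 2.000, -27.000°), disengaged; cmd=(0,0,0) → follower holds at (24.500, 5.000, -37.000°)
step 4: Δleader=(-9.000, 6.000, 28.000°), engaged; cmd=(-2.500, 4.000, 16.000°) → follower=(22.000, 9.000, -21.000°)
step 5: Δleader=(-19.000, 23.000, 13.000°), engaged; cmd=(-7.500, 21.000, 8.500°) → follower=(14.500, 30.000, -12.500°)
step 6: Δleader=(-3.000, 22.000, -25.000°), engaged; cmd=(0.500, 20.000, -10.500°) → follower=(15.000, 50.000, -23.000°)
step 7: Δleader=(-20.000, 17.000, -22.000°), engaged; cmd=(-8.000, 15.000, -9.000°) → follower=(7.000, 65.000, -32.000°)

32.000 13.000 -45.500
32.000 13.000 -45.500
24.500 5.000 -37.000
24.500 5.000 -37.000
22.000 9.000 -21.000
14.500 30.000 -12.500
15.000 50.000 -23.000
7.000 65.000 -32.000


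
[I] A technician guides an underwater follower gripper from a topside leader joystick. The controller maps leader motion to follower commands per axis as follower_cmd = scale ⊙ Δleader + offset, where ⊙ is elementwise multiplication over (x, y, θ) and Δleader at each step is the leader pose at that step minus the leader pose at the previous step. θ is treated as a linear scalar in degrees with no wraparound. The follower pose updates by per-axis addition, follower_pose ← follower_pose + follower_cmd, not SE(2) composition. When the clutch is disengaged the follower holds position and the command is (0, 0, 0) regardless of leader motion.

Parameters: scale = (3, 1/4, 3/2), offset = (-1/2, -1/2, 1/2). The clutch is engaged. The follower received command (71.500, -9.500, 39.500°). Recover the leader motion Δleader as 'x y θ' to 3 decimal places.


24.000 -36.000 26.000

axis x: (71.500 − -1/2) / (3) = 24.000
axis y: (-9.500 − -1/2) / (1/4) = -36.000
axis θ: (39.500 − 1/2) / (3/2) = 26.000


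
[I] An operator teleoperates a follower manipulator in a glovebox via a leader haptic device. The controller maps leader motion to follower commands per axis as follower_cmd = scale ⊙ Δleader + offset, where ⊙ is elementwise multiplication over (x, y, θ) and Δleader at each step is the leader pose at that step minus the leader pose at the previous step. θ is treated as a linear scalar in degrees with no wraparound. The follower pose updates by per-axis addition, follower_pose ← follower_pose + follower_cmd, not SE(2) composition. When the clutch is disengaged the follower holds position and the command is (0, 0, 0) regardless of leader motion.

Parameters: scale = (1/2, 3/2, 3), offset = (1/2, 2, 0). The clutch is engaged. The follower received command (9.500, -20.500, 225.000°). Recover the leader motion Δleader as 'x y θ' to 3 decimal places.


18.000 -15.000 75.000

axis x: (9.500 − 1/2) / (1/2) = 18.000
axis y: (-20.500 − 2) / (3/2) = -15.000
axis θ: (225.000 − 0) / (3) = 75.000


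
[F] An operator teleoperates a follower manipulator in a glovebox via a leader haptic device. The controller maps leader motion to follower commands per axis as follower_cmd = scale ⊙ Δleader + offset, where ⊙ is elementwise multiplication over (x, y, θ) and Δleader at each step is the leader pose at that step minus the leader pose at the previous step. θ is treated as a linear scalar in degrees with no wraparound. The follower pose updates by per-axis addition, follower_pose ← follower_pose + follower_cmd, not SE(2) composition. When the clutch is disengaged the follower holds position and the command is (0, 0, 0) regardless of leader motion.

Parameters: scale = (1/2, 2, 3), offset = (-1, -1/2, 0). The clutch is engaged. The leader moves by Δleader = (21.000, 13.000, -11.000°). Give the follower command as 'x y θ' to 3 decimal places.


axis x: 1/2·21.000 + -1 = 9.500
axis y: 2·13.000 + -1/2 = 25.500
axis θ: 3·-11.000 + 0 = -33.000

9.500 25.500 -33.000


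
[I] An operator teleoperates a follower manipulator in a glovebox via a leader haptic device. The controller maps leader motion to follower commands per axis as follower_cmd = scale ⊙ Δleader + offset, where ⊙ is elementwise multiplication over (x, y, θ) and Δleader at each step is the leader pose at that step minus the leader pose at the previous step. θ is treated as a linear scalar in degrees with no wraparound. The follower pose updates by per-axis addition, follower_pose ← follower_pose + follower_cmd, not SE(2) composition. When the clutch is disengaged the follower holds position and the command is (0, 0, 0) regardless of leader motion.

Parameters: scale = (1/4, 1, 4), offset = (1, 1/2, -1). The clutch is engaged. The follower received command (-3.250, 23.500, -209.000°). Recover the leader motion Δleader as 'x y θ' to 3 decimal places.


axis x: (-3.250 − 1) / (1/4) = -17.000
axis y: (23.500 − 1/2) / (1) = 23.000
axis θ: (-209.000 − -1) / (4) = -52.000

-17.000 23.000 -52.000


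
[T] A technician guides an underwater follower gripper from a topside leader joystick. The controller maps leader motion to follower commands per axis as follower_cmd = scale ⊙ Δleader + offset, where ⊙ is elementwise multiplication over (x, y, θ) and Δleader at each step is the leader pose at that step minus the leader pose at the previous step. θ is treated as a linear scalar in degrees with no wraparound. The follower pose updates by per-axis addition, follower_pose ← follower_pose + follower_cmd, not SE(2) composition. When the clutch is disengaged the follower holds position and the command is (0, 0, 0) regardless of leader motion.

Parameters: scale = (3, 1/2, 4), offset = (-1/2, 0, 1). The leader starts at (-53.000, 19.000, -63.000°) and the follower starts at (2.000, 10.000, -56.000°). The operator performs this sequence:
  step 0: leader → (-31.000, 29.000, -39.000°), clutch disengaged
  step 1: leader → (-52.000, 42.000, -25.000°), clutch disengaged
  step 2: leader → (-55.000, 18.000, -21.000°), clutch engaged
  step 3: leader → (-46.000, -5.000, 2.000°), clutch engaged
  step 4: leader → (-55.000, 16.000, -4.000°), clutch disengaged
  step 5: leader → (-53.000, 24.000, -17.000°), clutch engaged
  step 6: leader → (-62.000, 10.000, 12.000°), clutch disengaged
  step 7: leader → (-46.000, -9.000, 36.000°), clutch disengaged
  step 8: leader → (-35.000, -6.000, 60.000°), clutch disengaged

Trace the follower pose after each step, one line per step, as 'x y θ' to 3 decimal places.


step 0: Δleader=(22.000, 10.000, 24.000°), disengaged; cmd=(0,0,0) → follower holds at (2.000, 10.000, -56.000°)
step 1: Δleader=(-21.000, 13.000, 14.000°), disengaged; cmd=(0,0,0) → follower holds at (2.000, 10.000, -56.000°)
step 2: Δleader=(-3.000, -24.000, 4.000°), engaged; cmd=(-9.500, -12.000, 17.000°) → follower=(-7.500, -2.000, -39.000°)
step 3: Δleader=(9.000, -23.000, 23.000°), engaged; cmd=(26.500, -11.500, 93.000°) → follower=(19.000, -13.500, 54.000°)
step 4: Δleader=(-9.000, 21.000, -6.000°), disengaged; cmd=(0,0,0) → follower holds at (19.000, -13.500, 54.000°)
step 5: Δleader=(2.000, 8.000, -13.000°), engaged; cmd=(5.500, 4.000, -51.000°) → follower=(24.500, -9.500, 3.000°)
step 6: Δleader=(-9.000, -14.000, 29.000°), disengaged; cmd=(0,0,0) → follower holds at (24.500, -9.500, 3.000°)
step 7: Δleader=(16.000, -19.000, 24.000°), disengaged; cmd=(0,0,0) → follower holds at (24.500, -9.500, 3.000°)
step 8: Δleader=(11.000, 3.000, 24.000°), disengaged; cmd=(0,0,0) → follower holds at (24.500, -9.500, 3.000°)

2.000 10.000 -56.000
2.000 10.000 -56.000
-7.500 -2.000 -39.000
19.000 -13.500 54.000
19.000 -13.500 54.000
24.500 -9.500 3.000
24.500 -9.500 3.000
24.500 -9.500 3.000
24.500 -9.500 3.000


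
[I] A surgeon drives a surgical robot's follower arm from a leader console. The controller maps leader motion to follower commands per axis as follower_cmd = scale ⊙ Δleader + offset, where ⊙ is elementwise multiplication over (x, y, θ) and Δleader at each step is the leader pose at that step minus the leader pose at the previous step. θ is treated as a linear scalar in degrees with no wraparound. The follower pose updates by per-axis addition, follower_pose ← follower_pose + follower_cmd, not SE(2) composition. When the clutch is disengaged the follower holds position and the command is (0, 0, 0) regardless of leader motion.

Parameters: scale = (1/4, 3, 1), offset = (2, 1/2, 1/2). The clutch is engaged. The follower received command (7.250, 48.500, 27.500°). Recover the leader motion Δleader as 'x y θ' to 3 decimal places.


axis x: (7.250 − 2) / (1/4) = 21.000
axis y: (48.500 − 1/2) / (3) = 16.000
axis θ: (27.500 − 1/2) / (1) = 27.000

21.000 16.000 27.000


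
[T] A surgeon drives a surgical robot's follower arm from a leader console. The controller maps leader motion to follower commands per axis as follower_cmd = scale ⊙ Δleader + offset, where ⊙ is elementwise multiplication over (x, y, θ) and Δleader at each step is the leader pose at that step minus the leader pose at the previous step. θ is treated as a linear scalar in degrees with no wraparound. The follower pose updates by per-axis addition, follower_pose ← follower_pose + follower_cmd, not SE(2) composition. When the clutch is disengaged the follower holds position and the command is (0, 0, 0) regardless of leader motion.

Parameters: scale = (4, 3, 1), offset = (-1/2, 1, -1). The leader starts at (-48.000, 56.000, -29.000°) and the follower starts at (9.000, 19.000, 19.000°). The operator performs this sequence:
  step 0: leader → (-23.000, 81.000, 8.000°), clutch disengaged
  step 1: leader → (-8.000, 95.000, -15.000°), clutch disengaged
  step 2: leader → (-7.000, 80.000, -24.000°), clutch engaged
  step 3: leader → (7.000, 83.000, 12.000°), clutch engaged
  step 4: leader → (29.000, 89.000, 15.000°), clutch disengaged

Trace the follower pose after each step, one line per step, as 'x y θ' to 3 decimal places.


9.000 19.000 19.000
9.000 19.000 19.000
12.500 -25.000 9.000
68.000 -15.000 44.000
68.000 -15.000 44.000

step 0: Δleader=(25.000, 25.000, 37.000°), disengaged; cmd=(0,0,0) → follower holds at (9.000, 19.000, 19.000°)
step 1: Δleader=(15.000, 14.000, -23.000°), disengaged; cmd=(0,0,0) → follower holds at (9.000, 19.000, 19.000°)
step 2: Δleader=(1.000, -15.000, -9.000°), engaged; cmd=(3.500, -44.000, -10.000°) → follower=(12.500, -25.000, 9.000°)
step 3: Δleader=(14.000, 3.000, 36.000°), engaged; cmd=(55.500, 10.000, 35.000°) → follower=(68.000, -15.000, 44.000°)
step 4: Δleader=(22.000, 6.000, 3.000°), disengaged; cmd=(0,0,0) → follower holds at (68.000, -15.000, 44.000°)


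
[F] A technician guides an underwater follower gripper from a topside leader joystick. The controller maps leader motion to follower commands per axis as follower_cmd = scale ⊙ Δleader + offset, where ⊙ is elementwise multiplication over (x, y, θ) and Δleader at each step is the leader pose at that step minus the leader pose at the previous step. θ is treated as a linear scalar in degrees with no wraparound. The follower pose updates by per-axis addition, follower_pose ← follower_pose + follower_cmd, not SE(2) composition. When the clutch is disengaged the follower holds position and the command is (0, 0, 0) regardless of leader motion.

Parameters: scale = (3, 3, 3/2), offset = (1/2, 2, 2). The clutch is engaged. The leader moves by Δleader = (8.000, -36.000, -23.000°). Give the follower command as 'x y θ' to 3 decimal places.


axis x: 3·8.000 + 1/2 = 24.500
axis y: 3·-36.000 + 2 = -106.000
axis θ: 3/2·-23.000 + 2 = -32.500

24.500 -106.000 -32.500


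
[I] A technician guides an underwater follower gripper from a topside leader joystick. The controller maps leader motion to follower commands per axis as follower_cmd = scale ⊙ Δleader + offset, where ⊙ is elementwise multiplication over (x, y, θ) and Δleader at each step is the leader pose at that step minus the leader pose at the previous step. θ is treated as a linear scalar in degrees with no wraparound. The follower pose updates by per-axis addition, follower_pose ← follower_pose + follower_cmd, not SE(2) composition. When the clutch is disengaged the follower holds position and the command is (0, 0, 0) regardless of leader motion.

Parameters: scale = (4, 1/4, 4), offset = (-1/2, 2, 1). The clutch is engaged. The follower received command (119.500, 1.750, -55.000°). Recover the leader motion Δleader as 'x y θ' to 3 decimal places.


axis x: (119.500 − -1/2) / (4) = 30.000
axis y: (1.750 − 2) / (1/4) = -1.000
axis θ: (-55.000 − 1) / (4) = -14.000

30.000 -1.000 -14.000


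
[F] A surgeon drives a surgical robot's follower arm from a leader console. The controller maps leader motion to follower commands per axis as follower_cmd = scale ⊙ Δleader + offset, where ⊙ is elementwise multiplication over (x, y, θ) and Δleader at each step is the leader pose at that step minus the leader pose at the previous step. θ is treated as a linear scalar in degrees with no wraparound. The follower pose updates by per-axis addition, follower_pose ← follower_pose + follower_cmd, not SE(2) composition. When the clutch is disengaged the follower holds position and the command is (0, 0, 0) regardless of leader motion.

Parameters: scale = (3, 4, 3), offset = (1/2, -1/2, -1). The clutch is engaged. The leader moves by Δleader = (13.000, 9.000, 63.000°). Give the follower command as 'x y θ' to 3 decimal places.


39.500 35.500 188.000

axis x: 3·13.000 + 1/2 = 39.500
axis y: 4·9.000 + -1/2 = 35.500
axis θ: 3·63.000 + -1 = 188.000


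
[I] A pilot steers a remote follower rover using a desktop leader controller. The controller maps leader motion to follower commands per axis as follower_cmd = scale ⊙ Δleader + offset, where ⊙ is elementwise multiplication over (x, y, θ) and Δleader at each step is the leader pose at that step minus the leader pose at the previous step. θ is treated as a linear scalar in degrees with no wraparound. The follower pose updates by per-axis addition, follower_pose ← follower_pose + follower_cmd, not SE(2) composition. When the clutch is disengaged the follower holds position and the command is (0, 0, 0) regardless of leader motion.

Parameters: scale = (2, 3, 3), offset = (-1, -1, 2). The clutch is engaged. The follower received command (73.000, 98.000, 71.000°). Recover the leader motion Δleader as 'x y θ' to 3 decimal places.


37.000 33.000 23.000

axis x: (73.000 − -1) / (2) = 37.000
axis y: (98.000 − -1) / (3) = 33.000
axis θ: (71.000 − 2) / (3) = 23.000


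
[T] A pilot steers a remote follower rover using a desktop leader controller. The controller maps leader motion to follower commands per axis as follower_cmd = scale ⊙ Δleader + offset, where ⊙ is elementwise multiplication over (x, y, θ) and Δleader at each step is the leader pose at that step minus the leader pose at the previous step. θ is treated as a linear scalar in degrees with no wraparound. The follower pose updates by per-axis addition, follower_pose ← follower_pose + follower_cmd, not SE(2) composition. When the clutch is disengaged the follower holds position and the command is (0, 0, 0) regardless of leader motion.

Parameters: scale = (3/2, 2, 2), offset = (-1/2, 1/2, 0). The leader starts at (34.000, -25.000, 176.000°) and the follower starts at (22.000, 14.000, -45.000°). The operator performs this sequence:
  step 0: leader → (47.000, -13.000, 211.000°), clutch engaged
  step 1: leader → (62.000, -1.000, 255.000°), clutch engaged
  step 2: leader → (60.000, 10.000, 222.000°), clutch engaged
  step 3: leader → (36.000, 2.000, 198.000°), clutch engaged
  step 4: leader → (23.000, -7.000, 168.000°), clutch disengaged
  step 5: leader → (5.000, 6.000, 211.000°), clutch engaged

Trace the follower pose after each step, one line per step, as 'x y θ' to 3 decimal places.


step 0: Δleader=(13.000, 12.000, 35.000°), engaged; cmd=(19.000, 24.500, 70.000°) → follower=(41.000, 38.500, 25.000°)
step 1: Δleader=(15.000, 12.000, 44.000°), engaged; cmd=(22.000, 24.500, 88.000°) → follower=(63.000, 63.000, 113.000°)
step 2: Δleader=(-2.000, 11.000, -33.000°), engaged; cmd=(-3.500, 22.500, -66.000°) → follower=(59.500, 85.500, 47.000°)
step 3: Δleader=(-24.000, -8.000, -24.000°), engaged; cmd=(-36.500, -15.500, -48.000°) → follower=(23.000, 70.000, -1.000°)
step 4: Δleader=(-13.000, -9.000, -30.000°), disengaged; cmd=(0,0,0) → follower holds at (23.000, 70.000, -1.000°)
step 5: Δleader=(-18.000, 13.000, 43.000°), engaged; cmd=(-27.500, 26.500, 86.000°) → follower=(-4.500, 96.500, 85.000°)

41.000 38.500 25.000
63.000 63.000 113.000
59.500 85.500 47.000
23.000 70.000 -1.000
23.000 70.000 -1.000
-4.500 96.500 85.000


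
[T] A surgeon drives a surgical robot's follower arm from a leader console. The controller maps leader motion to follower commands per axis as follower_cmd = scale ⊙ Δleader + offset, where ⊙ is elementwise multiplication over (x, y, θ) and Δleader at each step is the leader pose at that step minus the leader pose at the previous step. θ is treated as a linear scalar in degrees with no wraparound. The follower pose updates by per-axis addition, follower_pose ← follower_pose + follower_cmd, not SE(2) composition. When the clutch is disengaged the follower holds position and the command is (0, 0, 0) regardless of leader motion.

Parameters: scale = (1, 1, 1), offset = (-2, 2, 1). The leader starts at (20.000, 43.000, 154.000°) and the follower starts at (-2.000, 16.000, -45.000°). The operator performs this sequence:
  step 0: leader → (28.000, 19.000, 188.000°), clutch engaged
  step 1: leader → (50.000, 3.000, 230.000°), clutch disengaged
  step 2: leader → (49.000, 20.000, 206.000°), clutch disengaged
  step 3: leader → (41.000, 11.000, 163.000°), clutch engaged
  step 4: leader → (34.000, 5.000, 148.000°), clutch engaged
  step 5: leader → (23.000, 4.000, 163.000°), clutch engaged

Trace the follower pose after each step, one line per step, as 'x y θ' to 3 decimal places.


step 0: Δleader=(8.000, -24.000, 34.000°), engaged; cmd=(6.000, -22.000, 35.000°) → follower=(4.000, -6.000, -10.000°)
step 1: Δleader=(22.000, -16.000, 42.000°), disengaged; cmd=(0,0,0) → follower holds at (4.000, -6.000, -10.000°)
step 2: Δleader=(-1.000, 17.000, -24.000°), disengaged; cmd=(0,0,0) → follower holds at (4.000, -6.000, -10.000°)
step 3: Δleader=(-8.000, -9.000, -43.000°), engaged; cmd=(-10.000, -7.000, -42.000°) → follower=(-6.000, -13.000, -52.000°)
step 4: Δleader=(-7.000, -6.000, -15.000°), engaged; cmd=(-9.000, -4.000, -14.000°) → follower=(-15.000, -17.000, -66.000°)
step 5: Δleader=(-11.000, -1.000, 15.000°), engaged; cmd=(-13.000, 1.000, 16.000°) → follower=(-28.000, -16.000, -50.000°)

4.000 -6.000 -10.000
4.000 -6.000 -10.000
4.000 -6.000 -10.000
-6.000 -13.000 -52.000
-15.000 -17.000 -66.000
-28.000 -16.000 -50.000
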